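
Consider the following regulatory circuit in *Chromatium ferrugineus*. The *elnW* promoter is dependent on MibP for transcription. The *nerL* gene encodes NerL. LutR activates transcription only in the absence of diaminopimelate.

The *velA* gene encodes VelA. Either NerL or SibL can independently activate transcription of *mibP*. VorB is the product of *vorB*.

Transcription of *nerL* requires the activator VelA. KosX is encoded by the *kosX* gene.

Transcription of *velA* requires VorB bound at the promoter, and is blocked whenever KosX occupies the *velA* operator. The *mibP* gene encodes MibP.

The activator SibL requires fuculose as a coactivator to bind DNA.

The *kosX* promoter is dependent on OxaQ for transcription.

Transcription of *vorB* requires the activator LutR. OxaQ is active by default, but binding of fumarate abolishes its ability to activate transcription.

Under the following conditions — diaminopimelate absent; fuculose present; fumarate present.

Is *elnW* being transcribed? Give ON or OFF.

ON

Diaminopimelate is absent, so LutR is active.
No repressor is bound and LutR is active, so *vorB* is transcribed.
So VorB is produced and active.
Fumarate is present, so OxaQ is inactive.
Required activator OxaQ is absent, so *kosX* is not transcribed.
So KosX is not produced.
No repressor is bound and VorB is active, so *velA* is transcribed.
So VelA is produced and active.
No repressor is bound and VelA is active, so *nerL* is transcribed.
So NerL is produced and active.
Fuculose is present, so SibL is active.
Activator NerL is present, so *mibP* is transcribed.
So MibP is produced and active.
No repressor is bound and MibP is active, so *elnW* is transcribed.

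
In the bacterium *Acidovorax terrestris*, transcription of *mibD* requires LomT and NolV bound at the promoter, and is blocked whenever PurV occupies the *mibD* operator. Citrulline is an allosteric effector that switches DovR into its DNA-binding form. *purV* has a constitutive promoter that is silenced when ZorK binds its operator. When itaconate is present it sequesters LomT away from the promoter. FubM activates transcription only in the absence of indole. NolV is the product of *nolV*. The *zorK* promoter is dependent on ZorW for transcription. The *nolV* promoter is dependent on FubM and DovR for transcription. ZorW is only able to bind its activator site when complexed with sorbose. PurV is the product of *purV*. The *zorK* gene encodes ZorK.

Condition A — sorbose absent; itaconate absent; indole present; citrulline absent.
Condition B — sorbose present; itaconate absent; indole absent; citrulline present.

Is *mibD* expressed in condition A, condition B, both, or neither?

B only

Condition A:
Sorbose is absent, so ZorW is inactive.
Required activator ZorW is absent, so *zorK* is not transcribed.
So ZorK is not produced.
With no repressor bound, *purV* is transcribed.
So PurV is produced and active.
Itaconate is absent, so LomT is active.
Indole is present, so FubM is inactive.
Citrulline is absent, so DovR is inactive.
Required activator FubM is absent, so *nolV* is not transcribed.
So NolV is not produced.
With repressor PurV bound, *mibD* is not transcribed.
→ *mibD* is OFF in A.
Condition B:
Sorbose is present, so ZorW is active.
No repressor is bound and ZorW is active, so *zorK* is transcribed.
So ZorK is produced and active.
With repressor ZorK bound, *purV* is not transcribed.
So PurV is not produced.
Itaconate is absent, so LomT is active.
Indole is absent, so FubM is active.
Citrulline is present, so DovR is active.
No repressor is bound and FubM and DovR are active, so *nolV* is transcribed.
So NolV is produced and active.
No repressor is bound and LomT and NolV are active, so *mibD* is transcribed.
→ *mibD* is ON in B.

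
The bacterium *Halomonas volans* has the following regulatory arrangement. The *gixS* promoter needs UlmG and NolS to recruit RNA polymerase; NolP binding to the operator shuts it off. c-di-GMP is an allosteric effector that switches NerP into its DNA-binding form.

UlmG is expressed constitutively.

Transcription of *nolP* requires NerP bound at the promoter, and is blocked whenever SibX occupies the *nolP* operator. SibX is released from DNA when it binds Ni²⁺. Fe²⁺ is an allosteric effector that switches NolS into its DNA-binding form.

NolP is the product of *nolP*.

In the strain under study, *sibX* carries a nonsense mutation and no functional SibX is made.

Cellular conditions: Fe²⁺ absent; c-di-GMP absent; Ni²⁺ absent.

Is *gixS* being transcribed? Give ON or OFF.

OFF

SibX is non-functional in this strain, so it has no effect.
c-di-GMP is absent, so NerP is inactive.
Required activator NerP is absent, so *nolP* is not transcribed.
So NolP is not produced.
UlmG is produced constitutively and is active.
Fe²⁺ is absent, so NolS is inactive.
Required activator NolS is absent, so *gixS* is not transcribed.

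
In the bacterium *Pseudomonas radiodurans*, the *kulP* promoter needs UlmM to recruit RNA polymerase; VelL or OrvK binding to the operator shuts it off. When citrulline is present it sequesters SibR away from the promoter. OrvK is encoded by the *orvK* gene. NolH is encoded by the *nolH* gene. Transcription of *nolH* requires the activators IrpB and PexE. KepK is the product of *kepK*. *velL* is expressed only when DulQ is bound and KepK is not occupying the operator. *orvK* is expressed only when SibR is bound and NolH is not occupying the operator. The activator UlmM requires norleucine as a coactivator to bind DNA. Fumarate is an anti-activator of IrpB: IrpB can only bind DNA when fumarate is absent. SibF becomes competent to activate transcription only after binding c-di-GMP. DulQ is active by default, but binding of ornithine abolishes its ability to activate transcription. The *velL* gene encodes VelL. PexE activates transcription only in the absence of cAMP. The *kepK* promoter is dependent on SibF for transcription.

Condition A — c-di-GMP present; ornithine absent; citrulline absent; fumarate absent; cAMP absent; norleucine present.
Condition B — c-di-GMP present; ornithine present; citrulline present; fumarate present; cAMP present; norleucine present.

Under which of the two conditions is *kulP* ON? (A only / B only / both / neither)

Condition A:
c-di-GMP is present, so SibF is active.
No repressor is bound and SibF is active, so *kepK* is transcribed.
So KepK is produced and active.
Ornithine is absent, so DulQ is active.
With repressor KepK bound, *velL* is not transcribed.
So VelL is not produced.
Citrulline is absent, so SibR is active.
Fumarate is absent, so IrpB is active.
cAMP is absent, so PexE is active.
No repressor is bound and IrpB and PexE are active, so *nolH* is transcribed.
So NolH is produced and active.
With repressor NolH bound, *orvK* is not transcribed.
So OrvK is not produced.
Norleucine is present, so UlmM is active.
No repressor is bound and UlmM is active, so *kulP* is transcribed.
→ *kulP* is ON in A.
Condition B:
c-di-GMP is present, so SibF is active.
No repressor is bound and SibF is active, so *kepK* is transcribed.
So KepK is produced and active.
Ornithine is present, so DulQ is inactive.
With repressor KepK bound, *velL* is not transcribed.
So VelL is not produced.
Citrulline is present, so SibR is inactive.
Fumarate is present, so IrpB is inactive.
cAMP is present, so PexE is inactive.
Required activator IrpB is absent, so *nolH* is not transcribed.
So NolH is not produced.
Required activator SibR is absent, so *orvK* is not transcribed.
So OrvK is not produced.
Norleucine is present, so UlmM is active.
No repressor is bound and UlmM is active, so *kulP* is transcribed.
→ *kulP* is ON in B.

both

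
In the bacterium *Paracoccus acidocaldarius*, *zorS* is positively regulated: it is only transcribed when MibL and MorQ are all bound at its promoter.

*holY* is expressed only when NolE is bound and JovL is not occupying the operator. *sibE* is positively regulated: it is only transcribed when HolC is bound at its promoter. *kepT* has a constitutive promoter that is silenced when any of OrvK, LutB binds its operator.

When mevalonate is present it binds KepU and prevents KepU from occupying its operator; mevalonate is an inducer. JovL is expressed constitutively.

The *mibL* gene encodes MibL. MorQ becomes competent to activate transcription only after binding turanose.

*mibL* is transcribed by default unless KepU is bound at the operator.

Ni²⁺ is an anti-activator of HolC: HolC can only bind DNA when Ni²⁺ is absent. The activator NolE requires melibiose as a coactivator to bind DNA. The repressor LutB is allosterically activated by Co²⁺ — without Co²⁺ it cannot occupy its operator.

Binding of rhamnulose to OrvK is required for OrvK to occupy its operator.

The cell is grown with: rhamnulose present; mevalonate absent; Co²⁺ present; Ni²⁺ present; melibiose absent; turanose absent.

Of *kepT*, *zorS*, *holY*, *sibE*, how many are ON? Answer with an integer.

Rhamnulose is present, so OrvK is active.
Co²⁺ is present, so LutB is active.
With repressor OrvK bound, *kepT* is not transcribed.
→ *kepT* is OFF.
Mevalonate is absent, so KepU is active.
With repressor KepU bound, *mibL* is not transcribed.
So MibL is not produced.
Turanose is absent, so MorQ is inactive.
Required activator MibL is absent, so *zorS* is not transcribed.
→ *zorS* is OFF.
JovL is produced constitutively and is active.
Melibiose is absent, so NolE is inactive.
With repressor JovL bound, *holY* is not transcribed.
→ *holY* is OFF.
Ni²⁺ is present, so HolC is inactive.
Required activator HolC is absent, so *sibE* is not transcribed.
→ *sibE* is OFF.
0 of the 4 genes are transcribed.

0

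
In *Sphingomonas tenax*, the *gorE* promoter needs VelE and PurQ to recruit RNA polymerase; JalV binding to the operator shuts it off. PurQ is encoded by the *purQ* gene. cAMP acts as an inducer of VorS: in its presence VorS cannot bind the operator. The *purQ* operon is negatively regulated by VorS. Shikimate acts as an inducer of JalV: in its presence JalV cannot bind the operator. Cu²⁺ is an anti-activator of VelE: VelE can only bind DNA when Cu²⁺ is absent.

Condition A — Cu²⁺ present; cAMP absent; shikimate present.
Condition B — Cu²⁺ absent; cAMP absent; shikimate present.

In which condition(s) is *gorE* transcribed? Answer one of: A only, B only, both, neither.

neither

Condition A:
Cu²⁺ is present, so VelE is inactive.
cAMP is absent, so VorS is active.
With repressor VorS bound, *purQ* is not transcribed.
So PurQ is not produced.
Shikimate is present, so JalV is inactive.
Required activator VelE is absent, so *gorE* is not transcribed.
→ *gorE* is OFF in A.
Condition B:
Cu²⁺ is absent, so VelE is active.
cAMP is absent, so VorS is active.
With repressor VorS bound, *purQ* is not transcribed.
So PurQ is not produced.
Shikimate is present, so JalV is inactive.
Required activator PurQ is absent, so *gorE* is not transcribed.
→ *gorE* is OFF in B.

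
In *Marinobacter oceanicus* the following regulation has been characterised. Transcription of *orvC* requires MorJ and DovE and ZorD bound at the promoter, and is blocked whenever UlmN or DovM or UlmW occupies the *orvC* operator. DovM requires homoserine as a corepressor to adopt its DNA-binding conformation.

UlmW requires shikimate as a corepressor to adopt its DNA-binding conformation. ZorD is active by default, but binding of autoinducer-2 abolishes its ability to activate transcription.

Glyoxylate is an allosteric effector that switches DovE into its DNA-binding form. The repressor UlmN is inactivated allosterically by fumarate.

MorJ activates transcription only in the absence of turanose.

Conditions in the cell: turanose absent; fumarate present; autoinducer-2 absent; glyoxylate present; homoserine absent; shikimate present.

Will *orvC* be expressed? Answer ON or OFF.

OFF

Fumarate is present, so UlmN is inactive.
Turanose is absent, so MorJ is active.
Glyoxylate is present, so DovE is active.
Homoserine is absent, so DovM is inactive.
Autoinducer-2 is absent, so ZorD is active.
Shikimate is present, so UlmW is active.
With repressor UlmW bound, *orvC* is not transcribed.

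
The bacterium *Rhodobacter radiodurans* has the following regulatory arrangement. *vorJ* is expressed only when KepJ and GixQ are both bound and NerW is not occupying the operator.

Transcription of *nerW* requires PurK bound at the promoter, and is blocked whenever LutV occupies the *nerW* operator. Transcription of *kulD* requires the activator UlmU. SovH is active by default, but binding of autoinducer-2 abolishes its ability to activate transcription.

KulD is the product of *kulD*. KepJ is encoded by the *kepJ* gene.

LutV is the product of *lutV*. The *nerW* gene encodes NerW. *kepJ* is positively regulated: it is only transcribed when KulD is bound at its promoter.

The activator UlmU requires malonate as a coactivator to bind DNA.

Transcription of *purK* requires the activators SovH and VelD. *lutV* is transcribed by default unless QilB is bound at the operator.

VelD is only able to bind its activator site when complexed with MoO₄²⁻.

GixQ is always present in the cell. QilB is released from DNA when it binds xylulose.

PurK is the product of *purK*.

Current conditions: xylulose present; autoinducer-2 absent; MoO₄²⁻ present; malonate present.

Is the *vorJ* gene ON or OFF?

Malonate is present, so UlmU is active.
No repressor is bound and UlmU is active, so *kulD* is transcribed.
So KulD is produced and active.
No repressor is bound and KulD is active, so *kepJ* is transcribed.
So KepJ is produced and active.
Autoinducer-2 is absent, so SovH is active.
MoO₄²⁻ is present, so VelD is active.
No repressor is bound and SovH and VelD are active, so *purK* is transcribed.
So PurK is produced and active.
Xylulose is present, so QilB is inactive.
With no repressor bound, *lutV* is transcribed.
So LutV is produced and active.
With repressor LutV bound, *nerW* is not transcribed.
So NerW is not produced.
GixQ is produced constitutively and is active.
No repressor is bound and KepJ and GixQ are active, so *vorJ* is transcribed.

ON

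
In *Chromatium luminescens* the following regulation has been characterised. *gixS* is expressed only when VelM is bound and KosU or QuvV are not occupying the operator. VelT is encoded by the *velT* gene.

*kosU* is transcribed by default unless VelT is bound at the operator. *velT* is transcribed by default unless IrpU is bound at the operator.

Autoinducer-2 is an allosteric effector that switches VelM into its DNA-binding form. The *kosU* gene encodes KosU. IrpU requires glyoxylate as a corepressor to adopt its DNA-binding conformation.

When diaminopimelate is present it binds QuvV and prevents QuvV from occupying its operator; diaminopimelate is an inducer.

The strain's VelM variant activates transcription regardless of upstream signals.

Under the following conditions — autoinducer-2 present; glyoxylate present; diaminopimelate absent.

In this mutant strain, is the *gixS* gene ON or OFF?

Glyoxylate is present, so IrpU is active.
With repressor IrpU bound, *velT* is not transcribed.
So VelT is not produced.
With no repressor bound, *kosU* is transcribed.
So KosU is produced and active.
VelM is constitutively active in this strain.
Diaminopimelate is absent, so QuvV is active.
With repressor KosU bound, *gixS* is not transcribed.

OFF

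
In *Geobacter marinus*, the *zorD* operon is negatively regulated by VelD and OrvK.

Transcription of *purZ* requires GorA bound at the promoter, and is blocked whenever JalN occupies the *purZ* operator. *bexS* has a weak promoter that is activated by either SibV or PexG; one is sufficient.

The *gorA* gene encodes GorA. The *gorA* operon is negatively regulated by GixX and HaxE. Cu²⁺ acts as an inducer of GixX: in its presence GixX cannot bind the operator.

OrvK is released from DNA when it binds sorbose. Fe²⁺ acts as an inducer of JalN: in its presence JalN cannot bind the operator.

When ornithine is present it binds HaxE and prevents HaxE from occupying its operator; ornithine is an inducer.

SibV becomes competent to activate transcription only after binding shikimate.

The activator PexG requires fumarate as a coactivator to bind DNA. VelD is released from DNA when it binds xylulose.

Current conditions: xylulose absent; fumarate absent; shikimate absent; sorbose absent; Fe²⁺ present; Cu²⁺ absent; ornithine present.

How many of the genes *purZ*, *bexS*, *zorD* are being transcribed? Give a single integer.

0

Fe²⁺ is present, so JalN is inactive.
Cu²⁺ is absent, so GixX is active.
Ornithine is present, so HaxE is inactive.
With repressor GixX bound, *gorA* is not transcribed.
So GorA is not produced.
Required activator GorA is absent, so *purZ* is not transcribed.
→ *purZ* is OFF.
Shikimate is absent, so SibV is inactive.
Fumarate is absent, so PexG is inactive.
No activator is available at the *bexS* promoter, so *bexS* is not transcribed.
→ *bexS* is OFF.
Xylulose is absent, so VelD is active.
Sorbose is absent, so OrvK is active.
With repressor VelD bound, *zorD* is not transcribed.
→ *zorD* is OFF.
0 of the 3 genes are transcribed.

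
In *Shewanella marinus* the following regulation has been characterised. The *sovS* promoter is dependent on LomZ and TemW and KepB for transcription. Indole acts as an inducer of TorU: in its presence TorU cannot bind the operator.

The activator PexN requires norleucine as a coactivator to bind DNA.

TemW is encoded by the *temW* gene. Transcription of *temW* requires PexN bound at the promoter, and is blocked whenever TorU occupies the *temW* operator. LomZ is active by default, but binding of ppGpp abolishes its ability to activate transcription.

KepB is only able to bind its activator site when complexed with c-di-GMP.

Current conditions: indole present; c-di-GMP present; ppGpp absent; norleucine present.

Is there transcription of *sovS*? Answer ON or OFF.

ON

ppGpp is absent, so LomZ is active.
Norleucine is present, so PexN is active.
Indole is present, so TorU is inactive.
No repressor is bound and PexN is active, so *temW* is transcribed.
So TemW is produced and active.
c-di-GMP is present, so KepB is active.
No repressor is bound and LomZ and TemW and KepB are active, so *sovS* is transcribed.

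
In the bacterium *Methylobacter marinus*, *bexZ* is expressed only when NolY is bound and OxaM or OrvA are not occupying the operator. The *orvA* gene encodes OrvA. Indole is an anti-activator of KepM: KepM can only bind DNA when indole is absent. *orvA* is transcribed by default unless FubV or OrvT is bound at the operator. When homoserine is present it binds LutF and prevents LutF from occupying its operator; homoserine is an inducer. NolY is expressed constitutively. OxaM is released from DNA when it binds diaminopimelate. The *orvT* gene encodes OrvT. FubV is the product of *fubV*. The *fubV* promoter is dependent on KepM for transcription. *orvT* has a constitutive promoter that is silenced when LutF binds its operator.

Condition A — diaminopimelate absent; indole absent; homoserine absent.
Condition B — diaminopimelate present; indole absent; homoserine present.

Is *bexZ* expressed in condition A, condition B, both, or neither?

B only

Condition A:
NolY is produced constitutively and is active.
Diaminopimelate is absent, so OxaM is active.
Indole is absent, so KepM is active.
No repressor is bound and KepM is active, so *fubV* is transcribed.
So FubV is produced and active.
Homoserine is absent, so LutF is active.
With repressor LutF bound, *orvT* is not transcribed.
So OrvT is not produced.
With repressor FubV bound, *orvA* is not transcribed.
So OrvA is not produced.
With repressor OxaM bound, *bexZ* is not transcribed.
→ *bexZ* is OFF in A.
Condition B:
NolY is produced constitutively and is active.
Diaminopimelate is present, so OxaM is inactive.
Indole is absent, so KepM is active.
No repressor is bound and KepM is active, so *fubV* is transcribed.
So FubV is produced and active.
Homoserine is present, so LutF is inactive.
With no repressor bound, *orvT* is transcribed.
So OrvT is produced and active.
With repressor FubV bound, *orvA* is not transcribed.
So OrvA is not produced.
No repressor is bound and NolY is active, so *bexZ* is transcribed.
→ *bexZ* is ON in B.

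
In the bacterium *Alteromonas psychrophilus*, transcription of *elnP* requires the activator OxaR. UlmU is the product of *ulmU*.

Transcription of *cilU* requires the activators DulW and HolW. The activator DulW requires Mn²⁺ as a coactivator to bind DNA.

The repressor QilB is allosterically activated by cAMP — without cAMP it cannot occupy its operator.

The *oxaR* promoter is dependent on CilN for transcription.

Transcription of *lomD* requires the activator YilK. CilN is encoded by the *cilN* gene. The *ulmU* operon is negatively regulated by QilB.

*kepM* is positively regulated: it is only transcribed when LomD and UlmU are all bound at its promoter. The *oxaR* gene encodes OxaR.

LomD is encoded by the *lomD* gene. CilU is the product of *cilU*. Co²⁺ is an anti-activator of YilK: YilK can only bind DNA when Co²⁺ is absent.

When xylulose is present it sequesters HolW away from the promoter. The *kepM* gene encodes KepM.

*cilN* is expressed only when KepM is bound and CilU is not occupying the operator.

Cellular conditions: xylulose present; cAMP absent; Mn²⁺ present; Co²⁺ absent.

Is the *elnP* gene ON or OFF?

ON

Co²⁺ is absent, so YilK is active.
No repressor is bound and YilK is active, so *lomD* is transcribed.
So LomD is produced and active.
cAMP is absent, so QilB is inactive.
With no repressor bound, *ulmU* is transcribed.
So UlmU is produced and active.
No repressor is bound and LomD and UlmU are active, so *kepM* is transcribed.
So KepM is produced and active.
Mn²⁺ is present, so DulW is active.
Xylulose is present, so HolW is inactive.
Required activator HolW is absent, so *cilU* is not transcribed.
So CilU is not produced.
No repressor is bound and KepM is active, so *cilN* is transcribed.
So CilN is produced and active.
No repressor is bound and CilN is active, so *oxaR* is transcribed.
So OxaR is produced and active.
No repressor is bound and OxaR is active, so *elnP* is transcribed.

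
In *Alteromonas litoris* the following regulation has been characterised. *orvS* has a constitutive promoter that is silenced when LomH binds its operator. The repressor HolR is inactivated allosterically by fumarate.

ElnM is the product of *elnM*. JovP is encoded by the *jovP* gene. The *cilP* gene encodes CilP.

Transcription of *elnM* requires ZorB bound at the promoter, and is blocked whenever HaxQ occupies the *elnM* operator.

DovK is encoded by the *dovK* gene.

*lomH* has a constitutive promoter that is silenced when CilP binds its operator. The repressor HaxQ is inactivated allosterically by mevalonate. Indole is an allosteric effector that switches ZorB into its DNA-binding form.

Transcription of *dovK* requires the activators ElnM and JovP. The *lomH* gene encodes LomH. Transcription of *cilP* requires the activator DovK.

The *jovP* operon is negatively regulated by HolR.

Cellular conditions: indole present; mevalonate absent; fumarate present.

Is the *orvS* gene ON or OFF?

OFF

Indole is present, so ZorB is active.
Mevalonate is absent, so HaxQ is active.
With repressor HaxQ bound, *elnM* is not transcribed.
So ElnM is not produced.
Fumarate is present, so HolR is inactive.
With no repressor bound, *jovP* is transcribed.
So JovP is produced and active.
Required activator ElnM is absent, so *dovK* is not transcribed.
So DovK is not produced.
Required activator DovK is absent, so *cilP* is not transcribed.
So CilP is not produced.
With no repressor bound, *lomH* is transcribed.
So LomH is produced and active.
With repressor LomH bound, *orvS* is not transcribed.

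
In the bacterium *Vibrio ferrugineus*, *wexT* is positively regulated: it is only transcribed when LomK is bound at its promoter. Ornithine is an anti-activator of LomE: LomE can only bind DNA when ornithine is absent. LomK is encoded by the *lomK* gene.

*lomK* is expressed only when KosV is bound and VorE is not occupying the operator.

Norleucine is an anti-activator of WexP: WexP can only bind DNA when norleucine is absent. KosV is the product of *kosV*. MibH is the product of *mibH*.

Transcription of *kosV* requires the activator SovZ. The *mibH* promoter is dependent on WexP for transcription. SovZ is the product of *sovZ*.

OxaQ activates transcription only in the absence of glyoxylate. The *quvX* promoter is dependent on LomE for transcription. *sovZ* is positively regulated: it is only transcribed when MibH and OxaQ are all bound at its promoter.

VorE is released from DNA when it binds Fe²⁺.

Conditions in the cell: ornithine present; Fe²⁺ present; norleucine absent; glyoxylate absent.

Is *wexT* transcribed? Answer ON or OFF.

Norleucine is absent, so WexP is active.
No repressor is bound and WexP is active, so *mibH* is transcribed.
So MibH is produced and active.
Glyoxylate is absent, so OxaQ is active.
No repressor is bound and MibH and OxaQ are active, so *sovZ* is transcribed.
So SovZ is produced and active.
No repressor is bound and SovZ is active, so *kosV* is transcribed.
So KosV is produced and active.
Fe²⁺ is present, so VorE is inactive.
No repressor is bound and KosV is active, so *lomK* is transcribed.
So LomK is produced and active.
No repressor is bound and LomK is active, so *wexT* is transcribed.

ON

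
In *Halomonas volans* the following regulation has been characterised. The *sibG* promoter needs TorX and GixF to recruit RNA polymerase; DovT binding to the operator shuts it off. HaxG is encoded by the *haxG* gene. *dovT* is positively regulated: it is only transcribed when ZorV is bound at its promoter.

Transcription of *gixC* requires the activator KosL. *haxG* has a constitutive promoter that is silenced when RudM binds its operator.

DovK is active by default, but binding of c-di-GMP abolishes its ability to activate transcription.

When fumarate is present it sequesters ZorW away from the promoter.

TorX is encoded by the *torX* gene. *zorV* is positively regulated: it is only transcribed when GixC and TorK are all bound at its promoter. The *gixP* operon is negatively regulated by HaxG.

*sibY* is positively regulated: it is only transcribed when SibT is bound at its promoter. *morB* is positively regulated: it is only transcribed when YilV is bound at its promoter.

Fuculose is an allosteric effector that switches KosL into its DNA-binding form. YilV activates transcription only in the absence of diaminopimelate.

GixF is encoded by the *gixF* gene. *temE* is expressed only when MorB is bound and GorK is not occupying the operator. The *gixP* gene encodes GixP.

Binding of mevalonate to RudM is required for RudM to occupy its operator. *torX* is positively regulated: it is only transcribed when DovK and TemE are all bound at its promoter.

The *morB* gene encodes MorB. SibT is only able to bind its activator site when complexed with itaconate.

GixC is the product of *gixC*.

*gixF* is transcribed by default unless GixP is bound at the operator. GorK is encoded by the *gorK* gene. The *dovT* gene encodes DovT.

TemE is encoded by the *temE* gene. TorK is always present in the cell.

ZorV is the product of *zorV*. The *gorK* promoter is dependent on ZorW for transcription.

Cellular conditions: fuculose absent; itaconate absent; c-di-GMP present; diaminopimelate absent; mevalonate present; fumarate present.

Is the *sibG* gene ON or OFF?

Fuculose is absent, so KosL is inactive.
Required activator KosL is absent, so *gixC* is not transcribed.
So GixC is not produced.
TorK is produced constitutively and is active.
Required activator GixC is absent, so *zorV* is not transcribed.
So ZorV is not produced.
Required activator ZorV is absent, so *dovT* is not transcribed.
So DovT is not produced.
c-di-GMP is present, so DovK is inactive.
Fumarate is present, so ZorW is inactive.
Required activator ZorW is absent, so *gorK* is not transcribed.
So GorK is not produced.
Diaminopimelate is absent, so YilV is active.
No repressor is bound and YilV is active, so *morB* is transcribed.
So MorB is produced and active.
No repressor is bound and MorB is active, so *temE* is transcribed.
So TemE is produced and active.
Required activator DovK is absent, so *torX* is not transcribed.
So TorX is not produced.
Mevalonate is present, so RudM is active.
With repressor RudM bound, *haxG* is not transcribed.
So HaxG is not produced.
With no repressor bound, *gixP* is transcribed.
So GixP is produced and active.
With repressor GixP bound, *gixF* is not transcribed.
So GixF is not produced.
Required activator TorX is absent, so *sibG* is not transcribed.

OFF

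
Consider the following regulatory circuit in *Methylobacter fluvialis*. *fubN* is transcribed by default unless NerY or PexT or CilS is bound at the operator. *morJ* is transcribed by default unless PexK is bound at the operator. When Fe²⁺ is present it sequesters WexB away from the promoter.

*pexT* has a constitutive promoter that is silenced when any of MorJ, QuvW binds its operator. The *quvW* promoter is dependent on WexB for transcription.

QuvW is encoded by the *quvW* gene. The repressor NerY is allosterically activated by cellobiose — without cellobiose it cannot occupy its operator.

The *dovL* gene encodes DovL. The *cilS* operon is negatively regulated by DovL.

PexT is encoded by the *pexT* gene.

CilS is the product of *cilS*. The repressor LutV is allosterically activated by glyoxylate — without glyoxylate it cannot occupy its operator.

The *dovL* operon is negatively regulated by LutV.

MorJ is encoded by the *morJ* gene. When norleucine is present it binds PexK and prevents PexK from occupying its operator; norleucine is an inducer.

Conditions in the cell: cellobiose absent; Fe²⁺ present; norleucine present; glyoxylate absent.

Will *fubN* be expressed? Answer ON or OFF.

ON

Cellobiose is absent, so NerY is inactive.
Norleucine is present, so PexK is inactive.
With no repressor bound, *morJ* is transcribed.
So MorJ is produced and active.
Fe²⁺ is present, so WexB is inactive.
Required activator WexB is absent, so *quvW* is not transcribed.
So QuvW is not produced.
With repressor MorJ bound, *pexT* is not transcribed.
So PexT is not produced.
Glyoxylate is absent, so LutV is inactive.
With no repressor bound, *dovL* is transcribed.
So DovL is produced and active.
With repressor DovL bound, *cilS* is not transcribed.
So CilS is not produced.
With no repressor bound, *fubN* is transcribed.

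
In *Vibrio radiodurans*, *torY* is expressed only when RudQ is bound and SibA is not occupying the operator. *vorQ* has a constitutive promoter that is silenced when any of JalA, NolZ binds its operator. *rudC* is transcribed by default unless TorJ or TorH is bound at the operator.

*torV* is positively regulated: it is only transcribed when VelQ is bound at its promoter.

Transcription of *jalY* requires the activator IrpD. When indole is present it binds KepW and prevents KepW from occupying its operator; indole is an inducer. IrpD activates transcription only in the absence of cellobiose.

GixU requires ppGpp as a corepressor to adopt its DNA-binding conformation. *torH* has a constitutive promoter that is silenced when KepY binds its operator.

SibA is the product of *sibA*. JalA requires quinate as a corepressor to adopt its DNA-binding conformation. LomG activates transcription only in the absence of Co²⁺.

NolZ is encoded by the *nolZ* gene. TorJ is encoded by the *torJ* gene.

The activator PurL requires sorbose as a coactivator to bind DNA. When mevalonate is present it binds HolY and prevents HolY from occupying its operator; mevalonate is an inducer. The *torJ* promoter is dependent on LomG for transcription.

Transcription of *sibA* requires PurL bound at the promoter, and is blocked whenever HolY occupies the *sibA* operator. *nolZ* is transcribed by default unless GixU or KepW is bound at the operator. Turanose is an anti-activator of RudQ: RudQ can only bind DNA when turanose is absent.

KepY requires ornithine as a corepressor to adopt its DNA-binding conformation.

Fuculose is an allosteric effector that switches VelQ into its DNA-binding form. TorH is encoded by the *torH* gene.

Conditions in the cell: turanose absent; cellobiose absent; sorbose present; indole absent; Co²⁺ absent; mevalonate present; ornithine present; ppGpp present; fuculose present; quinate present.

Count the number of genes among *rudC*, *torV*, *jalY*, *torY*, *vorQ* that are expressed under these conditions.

2

Co²⁺ is absent, so LomG is active.
No repressor is bound and LomG is active, so *torJ* is transcribed.
So TorJ is produced and active.
Ornithine is present, so KepY is active.
With repressor KepY bound, *torH* is not transcribed.
So TorH is not produced.
With repressor TorJ bound, *rudC* is not transcribed.
→ *rudC* is OFF.
Fuculose is present, so VelQ is active.
No repressor is bound and VelQ is active, so *torV* is transcribed.
→ *torV* is ON.
Cellobiose is absent, so IrpD is active.
No repressor is bound and IrpD is active, so *jalY* is transcribed.
→ *jalY* is ON.
Sorbose is present, so PurL is active.
Mevalonate is present, so HolY is inactive.
No repressor is bound and PurL is active, so *sibA* is transcribed.
So SibA is produced and active.
Turanose is absent, so RudQ is active.
With repressor SibA bound, *torY* is not transcribed.
→ *torY* is OFF.
Quinate is present, so JalA is active.
ppGpp is present, so GixU is active.
Indole is absent, so KepW is active.
With repressor GixU bound, *nolZ* is not transcribed.
So NolZ is not produced.
With repressor JalA bound, *vorQ* is not transcribed.
→ *vorQ* is OFF.
2 of the 5 genes are transcribed.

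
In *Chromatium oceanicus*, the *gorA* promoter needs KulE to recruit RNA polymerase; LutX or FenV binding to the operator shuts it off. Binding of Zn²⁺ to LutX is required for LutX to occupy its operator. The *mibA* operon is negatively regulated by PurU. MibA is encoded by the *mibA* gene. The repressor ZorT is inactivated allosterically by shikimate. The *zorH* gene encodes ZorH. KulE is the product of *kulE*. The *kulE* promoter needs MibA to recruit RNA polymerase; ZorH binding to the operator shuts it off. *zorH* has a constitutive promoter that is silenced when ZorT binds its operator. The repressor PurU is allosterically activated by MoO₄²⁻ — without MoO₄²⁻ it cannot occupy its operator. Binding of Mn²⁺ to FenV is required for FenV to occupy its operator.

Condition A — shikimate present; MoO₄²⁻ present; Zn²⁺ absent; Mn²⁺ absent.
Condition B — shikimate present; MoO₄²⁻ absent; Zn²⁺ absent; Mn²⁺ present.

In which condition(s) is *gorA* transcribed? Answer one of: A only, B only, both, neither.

Condition A:
Shikimate is present, so ZorT is inactive.
With no repressor bound, *zorH* is transcribed.
So ZorH is produced and active.
MoO₄²⁻ is present, so PurU is active.
With repressor PurU bound, *mibA* is not transcribed.
So MibA is not produced.
With repressor ZorH bound, *kulE* is not transcribed.
So KulE is not produced.
Zn²⁺ is absent, so LutX is inactive.
Mn²⁺ is absent, so FenV is inactive.
Required activator KulE is absent, so *gorA* is not transcribed.
→ *gorA* is OFF in A.
Condition B:
Shikimate is present, so ZorT is inactive.
With no repressor bound, *zorH* is transcribed.
So ZorH is produced and active.
MoO₄²⁻ is absent, so PurU is inactive.
With no repressor bound, *mibA* is transcribed.
So MibA is produced and active.
With repressor ZorH bound, *kulE* is not transcribed.
So KulE is not produced.
Zn²⁺ is absent, so LutX is inactive.
Mn²⁺ is present, so FenV is active.
With repressor FenV bound, *gorA* is not transcribed.
→ *gorA* is OFF in B.

neither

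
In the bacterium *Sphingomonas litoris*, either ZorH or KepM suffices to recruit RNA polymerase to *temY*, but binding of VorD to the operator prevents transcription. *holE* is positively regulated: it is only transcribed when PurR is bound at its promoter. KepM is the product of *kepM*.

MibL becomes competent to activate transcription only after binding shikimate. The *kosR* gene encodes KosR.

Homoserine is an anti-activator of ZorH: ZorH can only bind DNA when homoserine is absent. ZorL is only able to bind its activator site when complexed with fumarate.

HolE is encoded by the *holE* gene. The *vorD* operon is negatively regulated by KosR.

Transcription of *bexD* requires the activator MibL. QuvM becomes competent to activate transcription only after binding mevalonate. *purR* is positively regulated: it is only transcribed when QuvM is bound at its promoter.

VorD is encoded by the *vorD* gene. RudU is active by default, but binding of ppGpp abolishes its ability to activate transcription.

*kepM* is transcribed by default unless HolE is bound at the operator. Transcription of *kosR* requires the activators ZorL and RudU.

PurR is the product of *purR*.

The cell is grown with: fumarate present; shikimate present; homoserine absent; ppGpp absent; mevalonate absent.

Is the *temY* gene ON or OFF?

Homoserine is absent, so ZorH is active.
Fumarate is present, so ZorL is active.
ppGpp is absent, so RudU is active.
No repressor is bound and ZorL and RudU are active, so *kosR* is transcribed.
So KosR is produced and active.
With repressor KosR bound, *vorD* is not transcribed.
So VorD is not produced.
Mevalonate is absent, so QuvM is inactive.
Required activator QuvM is absent, so *purR* is not transcribed.
So PurR is not produced.
Required activator PurR is absent, so *holE* is not transcribed.
So HolE is not produced.
With no repressor bound, *kepM* is transcribed.
So KepM is produced and active.
Activator ZorH is present, so *temY* is transcribed.

ON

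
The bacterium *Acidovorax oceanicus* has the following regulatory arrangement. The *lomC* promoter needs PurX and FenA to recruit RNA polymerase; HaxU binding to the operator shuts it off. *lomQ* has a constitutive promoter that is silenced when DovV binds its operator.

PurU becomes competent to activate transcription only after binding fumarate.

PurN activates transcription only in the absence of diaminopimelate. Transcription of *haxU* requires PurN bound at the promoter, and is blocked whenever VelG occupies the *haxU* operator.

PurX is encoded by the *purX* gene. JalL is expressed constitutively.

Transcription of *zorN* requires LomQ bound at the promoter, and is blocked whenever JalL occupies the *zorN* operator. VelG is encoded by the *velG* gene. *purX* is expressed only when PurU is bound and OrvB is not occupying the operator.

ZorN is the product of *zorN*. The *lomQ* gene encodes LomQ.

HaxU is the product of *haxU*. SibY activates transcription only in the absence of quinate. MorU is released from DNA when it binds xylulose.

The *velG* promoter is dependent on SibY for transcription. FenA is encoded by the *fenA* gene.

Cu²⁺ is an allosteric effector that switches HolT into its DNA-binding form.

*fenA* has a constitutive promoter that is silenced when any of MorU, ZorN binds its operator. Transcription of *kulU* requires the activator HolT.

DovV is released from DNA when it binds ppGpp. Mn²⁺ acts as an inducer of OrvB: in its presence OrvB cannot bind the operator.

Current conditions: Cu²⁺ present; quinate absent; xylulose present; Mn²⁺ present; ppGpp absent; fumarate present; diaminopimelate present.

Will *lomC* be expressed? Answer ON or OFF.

ON

Mn²⁺ is present, so OrvB is inactive.
Fumarate is present, so PurU is active.
No repressor is bound and PurU is active, so *purX* is transcribed.
So PurX is produced and active.
Diaminopimelate is present, so PurN is inactive.
Quinate is absent, so SibY is active.
No repressor is bound and SibY is active, so *velG* is transcribed.
So VelG is produced and active.
With repressor VelG bound, *haxU* is not transcribed.
So HaxU is not produced.
Xylulose is present, so MorU is inactive.
JalL is produced constitutively and is active.
ppGpp is absent, so DovV is active.
With repressor DovV bound, *lomQ* is not transcribed.
So LomQ is not produced.
With repressor JalL bound, *zorN* is not transcribed.
So ZorN is not produced.
With no repressor bound, *fenA* is transcribed.
So FenA is produced and active.
No repressor is bound and PurX and FenA are active, so *lomC* is transcribed.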